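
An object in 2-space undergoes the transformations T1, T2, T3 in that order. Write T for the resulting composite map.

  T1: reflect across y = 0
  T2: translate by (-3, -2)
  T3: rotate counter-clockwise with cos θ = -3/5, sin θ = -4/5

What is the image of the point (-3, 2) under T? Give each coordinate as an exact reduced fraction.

T(p) = (2/5, 36/5)

T1 reflect across y = 0: (-3, 2) → (-3, -2)
T2 translate by (-3, -2): (-3, -2) → (-6, -4)
T3 rotate counter-clockwise with cos θ = -3/5, sin θ = -4/5: (-6, -4) → (2/5, 36/5)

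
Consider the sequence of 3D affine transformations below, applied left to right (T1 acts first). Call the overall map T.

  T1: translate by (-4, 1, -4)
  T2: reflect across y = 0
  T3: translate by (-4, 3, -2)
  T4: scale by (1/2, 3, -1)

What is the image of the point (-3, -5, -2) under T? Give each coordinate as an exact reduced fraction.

T1 translate by (-4, 1, -4): (-3, -5, -2) → (-7, -4, -6)
T2 reflect across y = 0: (-7, -4, -6) → (-7, 4, -6)
T3 translate by (-4, 3, -2): (-7, 4, -6) → (-11, 7, -8)
T4 scale by (1/2, 3, -1): (-11, 7, -8) → (-11/2, 21, 8)

T(p) = (-11/2, 21, 8)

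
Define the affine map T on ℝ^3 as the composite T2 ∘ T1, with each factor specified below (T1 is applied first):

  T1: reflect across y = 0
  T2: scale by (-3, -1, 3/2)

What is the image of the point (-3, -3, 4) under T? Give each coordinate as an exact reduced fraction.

T(p) = (9, -3, 6)

T1 reflect across y = 0: (-3, -3, 4) → (-3, 3, 4)
T2 scale by (-3, -1, 3/2): (-3, 3, 4) → (9, -3, 6)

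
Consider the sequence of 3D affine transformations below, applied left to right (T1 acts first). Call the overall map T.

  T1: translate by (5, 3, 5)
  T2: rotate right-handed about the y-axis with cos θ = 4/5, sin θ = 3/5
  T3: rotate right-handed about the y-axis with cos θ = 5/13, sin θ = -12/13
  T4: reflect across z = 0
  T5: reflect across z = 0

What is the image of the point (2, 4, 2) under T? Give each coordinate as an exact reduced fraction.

T1 translate by (5, 3, 5): (2, 4, 2) → (7, 7, 7)
T2 rotate right-handed about the y-axis with cos θ = 4/5, sin θ = 3/5: (7, 7, 7) → (49/5, 7, 7/5)
T3 rotate right-handed about the y-axis with cos θ = 5/13, sin θ = -12/13: (49/5, 7, 7/5) → (161/65, 7, 623/65)
T4 reflect across z = 0: (161/65, 7, 623/65) → (161/65, 7, -623/65)
T5 reflect across z = 0: (161/65, 7, -623/65) → (161/65, 7, 623/65)

T(p) = (161/65, 7, 623/65)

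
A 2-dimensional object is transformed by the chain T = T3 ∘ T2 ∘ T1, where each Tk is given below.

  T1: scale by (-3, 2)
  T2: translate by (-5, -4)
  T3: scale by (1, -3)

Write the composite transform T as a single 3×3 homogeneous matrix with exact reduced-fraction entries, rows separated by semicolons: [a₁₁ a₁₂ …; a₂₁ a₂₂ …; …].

T1 = [-3 0 0; 0 2 0; 0 0 1]
T2·T1 = [-3 0 -5; 0 2 -4; 0 0 1]
T3·…·T1 = [-3 0 -5; 0 -6 12; 0 0 1]

T = [-3 0 -5; 0 -6 12; 0 0 1]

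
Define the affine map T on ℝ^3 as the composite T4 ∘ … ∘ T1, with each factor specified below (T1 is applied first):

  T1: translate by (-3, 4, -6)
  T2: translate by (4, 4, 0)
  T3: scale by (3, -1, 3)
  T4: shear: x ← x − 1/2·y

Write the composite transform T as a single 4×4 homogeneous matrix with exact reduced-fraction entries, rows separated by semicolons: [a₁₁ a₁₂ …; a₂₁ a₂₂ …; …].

T = [3 1/2 0 7; 0 -1 0 -8; 0 0 3 -18; 0 0 0 1]

T1 = [1 0 0 -3; 0 1 0 4; 0 0 1 -6; 0 0 0 1]
T2·T1 = [1 0 0 1; 0 1 0 8; 0 0 1 -6; 0 0 0 1]
T3·…·T1 = [3 0 0 3; 0 -1 0 -8; 0 0 3 -18; 0 0 0 1]
T4·…·T1 = [3 1/2 0 7; 0 -1 0 -8; 0 0 3 -18; 0 0 0 1]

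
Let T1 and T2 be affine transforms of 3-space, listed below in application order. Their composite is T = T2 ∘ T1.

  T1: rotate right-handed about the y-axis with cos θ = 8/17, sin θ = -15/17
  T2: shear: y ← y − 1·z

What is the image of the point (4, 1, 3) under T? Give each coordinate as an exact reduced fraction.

T(p) = (-13/17, -67/17, 84/17)

T1 rotate right-handed about the y-axis with cos θ = 8/17, sin θ = -15/17: (4, 1, 3) → (-13/17, 1, 84/17)
T2 shear: y ← y − 1·z: (-13/17, 1, 84/17) → (-13/17, -67/17, 84/17)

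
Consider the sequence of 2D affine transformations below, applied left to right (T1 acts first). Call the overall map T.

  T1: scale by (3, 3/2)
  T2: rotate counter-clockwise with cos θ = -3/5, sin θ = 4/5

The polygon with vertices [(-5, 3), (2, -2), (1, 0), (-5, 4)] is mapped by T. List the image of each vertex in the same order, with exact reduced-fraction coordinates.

image vertices: (27/5, -147/10), (-6/5, 33/5), (-9/5, 12/5), (21/5, -78/5)

T1 scale by (3, 3/2): (-5, 3) → (-15, 9/2); (2, -2) → (6, -3); (1, 0) → (3, 0); (-5, 4) → (-15, 6)
T2 rotate counter-clockwise with cos θ = -3/5, sin θ = 4/5: (-15, 9/2) → (27/5, -147/10); (6, -3) → (-6/5, 33/5); (3, 0) → (-9/5, 12/5); (-15, 6) → (21/5, -78/5)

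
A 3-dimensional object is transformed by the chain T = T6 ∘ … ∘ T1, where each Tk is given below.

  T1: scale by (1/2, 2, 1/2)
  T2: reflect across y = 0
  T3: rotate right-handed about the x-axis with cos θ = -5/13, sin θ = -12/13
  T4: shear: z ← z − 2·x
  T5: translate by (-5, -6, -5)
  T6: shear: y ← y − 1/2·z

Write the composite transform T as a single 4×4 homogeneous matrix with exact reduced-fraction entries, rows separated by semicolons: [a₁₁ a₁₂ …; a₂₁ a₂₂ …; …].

T1 = [1/2 0 0 0; 0 2 0 0; 0 0 1/2 0; 0 0 0 1]
T2·T1 = [1/2 0 0 0; 0 -2 0 0; 0 0 1/2 0; 0 0 0 1]
T3·…·T1 = [1/2 0 0 0; 0 10/13 6/13 0; 0 24/13 -5/26 0; 0 0 0 1]
T4·…·T1 = [1/2 0 0 0; 0 10/13 6/13 0; -1 24/13 -5/26 0; 0 0 0 1]
T5·…·T1 = [1/2 0 0 -5; 0 10/13 6/13 -6; -1 24/13 -5/26 -5; 0 0 0 1]
T6·…·T1 = [1/2 0 0 -5; 1/2 -2/13 29/52 -7/2; -1 24/13 -5/26 -5; 0 0 0 1]

T = [1/2 0 0 -5; 1/2 -2/13 29/52 -7/2; -1 24/13 -5/26 -5; 0 0 0 1]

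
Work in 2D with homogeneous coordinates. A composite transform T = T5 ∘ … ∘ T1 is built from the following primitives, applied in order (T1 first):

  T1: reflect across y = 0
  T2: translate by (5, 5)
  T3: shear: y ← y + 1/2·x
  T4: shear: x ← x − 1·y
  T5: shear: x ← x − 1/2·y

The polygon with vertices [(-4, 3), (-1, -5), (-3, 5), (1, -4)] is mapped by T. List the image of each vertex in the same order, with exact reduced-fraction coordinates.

image vertices: (-11/4, 5/2), (-14, 12), (1/2, 1), (-12, 12)

T1 reflect across y = 0: (-4, 3) → (-4, -3); (-1, -5) → (-1, 5); (-3, 5) → (-3, -5); (1, -4) → (1, 4)
T2 translate by (5, 5): (-4, -3) → (1, 2); (-1, 5) → (4, 10); (-3, -5) → (2, 0); (1, 4) → (6, 9)
T3 shear: y ← y + 1/2·x: (1, 2) → (1, 5/2); (4, 10) → (4, 12); (2, 0) → (2, 1); (6, 9) → (6, 12)
T4 shear: x ← x − 1·y: (1, 5/2) → (-3/2, 5/2); (4, 12) → (-8, 12); (2, 1) → (1, 1); (6, 12) → (-6, 12)
T5 shear: x ← x − 1/2·y: (-3/2, 5/2) → (-11/4, 5/2); (-8, 12) → (-14, 12); (1, 1) → (1/2, 1); (-6, 12) → (-12, 12)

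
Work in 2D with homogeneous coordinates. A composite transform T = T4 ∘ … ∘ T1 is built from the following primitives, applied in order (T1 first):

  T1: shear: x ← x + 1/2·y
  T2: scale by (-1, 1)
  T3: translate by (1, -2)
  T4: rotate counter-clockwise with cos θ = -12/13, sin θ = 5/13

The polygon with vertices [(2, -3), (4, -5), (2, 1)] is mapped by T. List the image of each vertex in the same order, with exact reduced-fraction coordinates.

T1 shear: x ← x + 1/2·y: (2, -3) → (1/2, -3); (4, -5) → (3/2, -5); (2, 1) → (5/2, 1)
T2 scale by (-1, 1): (1/2, -3) → (-1/2, -3); (3/2, -5) → (-3/2, -5); (5/2, 1) → (-5/2, 1)
T3 translate by (1, -2): (-1/2, -3) → (1/2, -5); (-3/2, -5) → (-1/2, -7); (-5/2, 1) → (-3/2, -1)
T4 rotate counter-clockwise with cos θ = -12/13, sin θ = 5/13: (1/2, -5) → (19/13, 125/26); (-1/2, -7) → (41/13, 163/26); (-3/2, -1) → (23/13, 9/26)

image vertices: (19/13, 125/26), (41/13, 163/26), (23/13, 9/26)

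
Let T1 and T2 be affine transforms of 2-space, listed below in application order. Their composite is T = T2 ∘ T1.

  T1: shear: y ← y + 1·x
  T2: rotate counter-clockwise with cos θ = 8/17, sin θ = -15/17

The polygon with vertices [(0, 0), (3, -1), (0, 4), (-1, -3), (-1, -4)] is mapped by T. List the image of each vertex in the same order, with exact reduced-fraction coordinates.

T1 shear: y ← y + 1·x: (0, 0) → (0, 0); (3, -1) → (3, 2); (0, 4) → (0, 4); (-1, -3) → (-1, -4); (-1, -4) → (-1, -5)
T2 rotate counter-clockwise with cos θ = 8/17, sin θ = -15/17: (0, 0) → (0, 0); (3, 2) → (54/17, -29/17); (0, 4) → (60/17, 32/17); (-1, -4) → (-4, -1); (-1, -5) → (-83/17, -25/17)

image vertices: (0, 0), (54/17, -29/17), (60/17, 32/17), (-4, -1), (-83/17, -25/17)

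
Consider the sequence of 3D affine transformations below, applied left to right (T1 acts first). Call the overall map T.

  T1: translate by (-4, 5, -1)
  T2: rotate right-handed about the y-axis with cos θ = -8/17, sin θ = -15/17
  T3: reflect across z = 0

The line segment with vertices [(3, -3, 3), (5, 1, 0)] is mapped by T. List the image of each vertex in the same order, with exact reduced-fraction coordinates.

T1 translate by (-4, 5, -1): (3, -3, 3) → (-1, 2, 2); (5, 1, 0) → (1, 6, -1)
T2 rotate right-handed about the y-axis with cos θ = -8/17, sin θ = -15/17: (-1, 2, 2) → (-22/17, 2, -31/17); (1, 6, -1) → (7/17, 6, 23/17)
T3 reflect across z = 0: (-22/17, 2, -31/17) → (-22/17, 2, 31/17); (7/17, 6, 23/17) → (7/17, 6, -23/17)

image vertices: (-22/17, 2, 31/17), (7/17, 6, -23/17)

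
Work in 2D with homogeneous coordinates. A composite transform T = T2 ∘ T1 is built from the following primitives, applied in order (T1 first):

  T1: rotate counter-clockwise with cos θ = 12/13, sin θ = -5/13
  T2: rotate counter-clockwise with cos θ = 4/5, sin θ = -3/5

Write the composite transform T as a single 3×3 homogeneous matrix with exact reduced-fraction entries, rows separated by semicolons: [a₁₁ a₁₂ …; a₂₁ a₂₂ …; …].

T = [33/65 56/65 0; -56/65 33/65 0; 0 0 1]

T1 = [12/13 5/13 0; -5/13 12/13 0; 0 0 1]
T2·T1 = [33/65 56/65 0; -56/65 33/65 0; 0 0 1]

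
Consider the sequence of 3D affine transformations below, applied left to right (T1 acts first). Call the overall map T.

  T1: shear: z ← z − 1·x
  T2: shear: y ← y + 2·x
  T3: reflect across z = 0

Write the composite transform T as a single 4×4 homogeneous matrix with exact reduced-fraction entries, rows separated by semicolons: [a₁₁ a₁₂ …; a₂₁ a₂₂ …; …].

T = [1 0 0 0; 2 1 0 0; 1 0 -1 0; 0 0 0 1]

T1 = [1 0 0 0; 0 1 0 0; -1 0 1 0; 0 0 0 1]
T2·T1 = [1 0 0 0; 2 1 0 0; -1 0 1 0; 0 0 0 1]
T3·…·T1 = [1 0 0 0; 2 1 0 0; 1 0 -1 0; 0 0 0 1]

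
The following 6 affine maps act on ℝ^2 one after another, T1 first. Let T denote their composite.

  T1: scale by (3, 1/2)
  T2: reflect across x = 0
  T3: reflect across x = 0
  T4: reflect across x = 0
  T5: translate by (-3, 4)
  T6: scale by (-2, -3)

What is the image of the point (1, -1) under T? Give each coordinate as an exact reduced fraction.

T1 scale by (3, 1/2): (1, -1) → (3, -1/2)
T2 reflect across x = 0: (3, -1/2) → (-3, -1/2)
T3 reflect across x = 0: (-3, -1/2) → (3, -1/2)
T4 reflect across x = 0: (3, -1/2) → (-3, -1/2)
T5 translate by (-3, 4): (-3, -1/2) → (-6, 7/2)
T6 scale by (-2, -3): (-6, 7/2) → (12, -21/2)

T(p) = (12, -21/2)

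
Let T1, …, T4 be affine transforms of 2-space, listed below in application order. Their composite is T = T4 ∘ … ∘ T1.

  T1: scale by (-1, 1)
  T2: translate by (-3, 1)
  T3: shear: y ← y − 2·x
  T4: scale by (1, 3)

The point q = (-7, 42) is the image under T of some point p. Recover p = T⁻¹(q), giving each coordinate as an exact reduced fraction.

T1 = [-1 0 0; 0 1 0; 0 0 1]
T2·T1 = [-1 0 -3; 0 1 1; 0 0 1]
T3·…·T1 = [-1 0 -3; 2 1 7; 0 0 1]
T4·…·T1 = [-1 0 -3; 6 3 21; 0 0 1]
det M = -3; M⁻¹ = [-1 0 -3; 2 1/3 -1; 0 0 1]
M⁻¹ · (-7, 42)ᵀ = (4, -1)ᵀ

p = (4, -1)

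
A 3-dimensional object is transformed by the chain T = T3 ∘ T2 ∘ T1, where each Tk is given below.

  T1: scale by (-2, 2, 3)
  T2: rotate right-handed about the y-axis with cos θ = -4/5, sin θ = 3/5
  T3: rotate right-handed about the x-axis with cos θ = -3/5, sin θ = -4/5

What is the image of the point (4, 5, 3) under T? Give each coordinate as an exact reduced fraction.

T1 scale by (-2, 2, 3): (4, 5, 3) → (-8, 10, 9)
T2 rotate right-handed about the y-axis with cos θ = -4/5, sin θ = 3/5: (-8, 10, 9) → (59/5, 10, -12/5)
T3 rotate right-handed about the x-axis with cos θ = -3/5, sin θ = -4/5: (59/5, 10, -12/5) → (59/5, -198/25, -164/25)

T(p) = (59/5, -198/25, -164/25)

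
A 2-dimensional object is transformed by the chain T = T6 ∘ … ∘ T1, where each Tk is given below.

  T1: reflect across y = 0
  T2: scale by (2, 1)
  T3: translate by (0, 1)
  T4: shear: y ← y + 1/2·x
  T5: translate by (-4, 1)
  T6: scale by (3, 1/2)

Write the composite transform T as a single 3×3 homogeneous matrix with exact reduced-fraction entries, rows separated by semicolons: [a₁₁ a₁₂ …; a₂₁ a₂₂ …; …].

T1 = [1 0 0; 0 -1 0; 0 0 1]
T2·T1 = [2 0 0; 0 -1 0; 0 0 1]
T3·…·T1 = [2 0 0; 0 -1 1; 0 0 1]
T4·…·T1 = [2 0 0; 1 -1 1; 0 0 1]
T5·…·T1 = [2 0 -4; 1 -1 2; 0 0 1]
T6·…·T1 = [6 0 -12; 1/2 -1/2 1; 0 0 1]

T = [6 0 -12; 1/2 -1/2 1; 0 0 1]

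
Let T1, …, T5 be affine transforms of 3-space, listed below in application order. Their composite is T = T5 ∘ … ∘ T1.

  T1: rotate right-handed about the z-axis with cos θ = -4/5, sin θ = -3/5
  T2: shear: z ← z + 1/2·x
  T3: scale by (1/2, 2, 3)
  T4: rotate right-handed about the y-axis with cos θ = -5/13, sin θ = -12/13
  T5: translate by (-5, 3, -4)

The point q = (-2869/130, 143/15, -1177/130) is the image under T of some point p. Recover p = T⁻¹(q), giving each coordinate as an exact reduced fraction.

T1 = [-4/5 3/5 0 0; -3/5 -4/5 0 0; 0 0 1 0; 0 0 0 1]
T2·T1 = [-4/5 3/5 0 0; -3/5 -4/5 0 0; -2/5 3/10 1 0; 0 0 0 1]
T3·…·T1 = [-2/5 3/10 0 0; -6/5 -8/5 0 0; -6/5 9/10 3 0; 0 0 0 1]
T4·…·T1 = [82/65 -123/130 -36/13 0; -6/5 -8/5 0 0; 6/65 -9/130 -15/13 0; 0 0 0 1]
T5·…·T1 = [82/65 -123/130 -36/13 -5; -6/5 -8/5 0 3; 6/65 -9/130 -15/13 -4; 0 0 0 1]
det M = 3; M⁻¹ = [8/13 -3/10 -96/65 -251/130; -6/13 -2/5 72/65 216/65; 1/13 0 -41/39 -149/39; 0 0 0 1]
M⁻¹ · (-2869/130, 143/15, -1177/130)ᵀ = (-5, -1/3, 4)ᵀ

p = (-5, -1/3, 4)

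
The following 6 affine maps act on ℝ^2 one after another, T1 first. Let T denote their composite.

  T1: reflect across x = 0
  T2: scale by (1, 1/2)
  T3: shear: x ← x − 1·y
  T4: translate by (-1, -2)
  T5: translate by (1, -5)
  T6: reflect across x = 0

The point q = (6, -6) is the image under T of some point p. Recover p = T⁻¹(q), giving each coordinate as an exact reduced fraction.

p = (5, 2)

T1 = [-1 0 0; 0 1 0; 0 0 1]
T2·T1 = [-1 0 0; 0 1/2 0; 0 0 1]
T3·…·T1 = [-1 -1/2 0; 0 1/2 0; 0 0 1]
T4·…·T1 = [-1 -1/2 -1; 0 1/2 -2; 0 0 1]
T5·…·T1 = [-1 -1/2 0; 0 1/2 -7; 0 0 1]
T6·…·T1 = [1 1/2 0; 0 1/2 -7; 0 0 1]
det M = 1/2; M⁻¹ = [1 -1 -7; 0 2 14; 0 0 1]
M⁻¹ · (6, -6)ᵀ = (5, 2)ᵀ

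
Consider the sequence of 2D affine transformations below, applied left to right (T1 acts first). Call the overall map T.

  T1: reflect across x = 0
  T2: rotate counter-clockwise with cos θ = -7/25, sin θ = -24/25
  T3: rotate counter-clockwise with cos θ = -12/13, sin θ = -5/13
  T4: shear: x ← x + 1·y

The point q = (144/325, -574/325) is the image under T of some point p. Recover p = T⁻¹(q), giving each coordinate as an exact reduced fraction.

p = (2, -2)

T1 = [-1 0 0; 0 1 0; 0 0 1]
T2·T1 = [7/25 24/25 0; 24/25 -7/25 0; 0 0 1]
T3·…·T1 = [36/325 -323/325 0; -323/325 -36/325 0; 0 0 1]
T4·…·T1 = [-287/325 -359/325 0; -323/325 -36/325 0; 0 0 1]
det M = -1; M⁻¹ = [36/325 -359/325 0; -323/325 287/325 0; 0 0 1]
M⁻¹ · (144/325, -574/325)ᵀ = (2, -2)ᵀ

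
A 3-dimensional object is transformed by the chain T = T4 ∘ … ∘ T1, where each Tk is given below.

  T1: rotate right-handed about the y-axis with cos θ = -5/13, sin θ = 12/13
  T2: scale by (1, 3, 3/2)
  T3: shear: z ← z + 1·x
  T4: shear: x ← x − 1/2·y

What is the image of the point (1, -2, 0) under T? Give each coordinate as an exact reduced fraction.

T(p) = (34/13, -6, -23/13)

T1 rotate right-handed about the y-axis with cos θ = -5/13, sin θ = 12/13: (1, -2, 0) → (-5/13, -2, -12/13)
T2 scale by (1, 3, 3/2): (-5/13, -2, -12/13) → (-5/13, -6, -18/13)
T3 shear: z ← z + 1·x: (-5/13, -6, -18/13) → (-5/13, -6, -23/13)
T4 shear: x ← x − 1/2·y: (-5/13, -6, -23/13) → (34/13, -6, -23/13)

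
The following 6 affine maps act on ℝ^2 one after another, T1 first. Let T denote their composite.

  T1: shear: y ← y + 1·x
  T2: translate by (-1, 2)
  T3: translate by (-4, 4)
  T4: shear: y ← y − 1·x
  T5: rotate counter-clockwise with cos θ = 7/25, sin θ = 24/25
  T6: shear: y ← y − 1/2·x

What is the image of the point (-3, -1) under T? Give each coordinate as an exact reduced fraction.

T1 shear: y ← y + 1·x: (-3, -1) → (-3, -4)
T2 translate by (-1, 2): (-3, -4) → (-4, -2)
T3 translate by (-4, 4): (-4, -2) → (-8, 2)
T4 shear: y ← y − 1·x: (-8, 2) → (-8, 10)
T5 rotate counter-clockwise with cos θ = 7/25, sin θ = 24/25: (-8, 10) → (-296/25, -122/25)
T6 shear: y ← y − 1/2·x: (-296/25, -122/25) → (-296/25, 26/25)

T(p) = (-296/25, 26/25)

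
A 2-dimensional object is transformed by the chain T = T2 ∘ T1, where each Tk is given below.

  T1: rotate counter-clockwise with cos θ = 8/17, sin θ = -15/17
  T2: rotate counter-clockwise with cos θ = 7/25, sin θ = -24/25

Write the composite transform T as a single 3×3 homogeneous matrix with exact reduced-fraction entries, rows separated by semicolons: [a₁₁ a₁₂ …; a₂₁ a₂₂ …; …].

T1 = [8/17 15/17 0; -15/17 8/17 0; 0 0 1]
T2·T1 = [-304/425 297/425 0; -297/425 -304/425 0; 0 0 1]

T = [-304/425 297/425 0; -297/425 -304/425 0; 0 0 1]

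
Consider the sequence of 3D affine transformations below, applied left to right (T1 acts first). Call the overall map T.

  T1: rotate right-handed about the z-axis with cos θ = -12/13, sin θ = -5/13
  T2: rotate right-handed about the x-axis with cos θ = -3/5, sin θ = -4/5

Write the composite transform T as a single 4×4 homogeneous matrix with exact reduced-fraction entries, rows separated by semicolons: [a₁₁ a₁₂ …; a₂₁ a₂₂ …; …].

T1 = [-12/13 5/13 0 0; -5/13 -12/13 0 0; 0 0 1 0; 0 0 0 1]
T2·T1 = [-12/13 5/13 0 0; 3/13 36/65 4/5 0; 4/13 48/65 -3/5 0; 0 0 0 1]

T = [-12/13 5/13 0 0; 3/13 36/65 4/5 0; 4/13 48/65 -3/5 0; 0 0 0 1]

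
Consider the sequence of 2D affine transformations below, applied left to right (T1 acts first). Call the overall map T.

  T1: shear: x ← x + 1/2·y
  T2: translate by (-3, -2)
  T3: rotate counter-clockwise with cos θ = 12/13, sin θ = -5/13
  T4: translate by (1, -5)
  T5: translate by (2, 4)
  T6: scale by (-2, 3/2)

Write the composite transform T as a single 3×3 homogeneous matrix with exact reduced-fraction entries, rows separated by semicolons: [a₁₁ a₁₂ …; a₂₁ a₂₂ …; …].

T = [-24/13 -22/13 14/13; -15/26 57/52 -33/13; 0 0 1]

T1 = [1 1/2 0; 0 1 0; 0 0 1]
T2·T1 = [1 1/2 -3; 0 1 -2; 0 0 1]
T3·…·T1 = [12/13 11/13 -46/13; -5/13 19/26 -9/13; 0 0 1]
T4·…·T1 = [12/13 11/13 -33/13; -5/13 19/26 -74/13; 0 0 1]
T5·…·T1 = [12/13 11/13 -7/13; -5/13 19/26 -22/13; 0 0 1]
T6·…·T1 = [-24/13 -22/13 14/13; -15/26 57/52 -33/13; 0 0 1]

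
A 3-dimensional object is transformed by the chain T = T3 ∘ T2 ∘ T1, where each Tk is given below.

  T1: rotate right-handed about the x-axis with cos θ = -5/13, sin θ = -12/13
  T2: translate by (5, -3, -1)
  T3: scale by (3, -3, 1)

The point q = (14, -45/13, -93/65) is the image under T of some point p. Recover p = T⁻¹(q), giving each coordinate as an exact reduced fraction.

T1 = [1 0 0 0; 0 -5/13 12/13 0; 0 -12/13 -5/13 0; 0 0 0 1]
T2·T1 = [1 0 0 5; 0 -5/13 12/13 -3; 0 -12/13 -5/13 -1; 0 0 0 1]
T3·…·T1 = [3 0 0 15; 0 15/13 -36/13 9; 0 -12/13 -5/13 -1; 0 0 0 1]
det M = -9; M⁻¹ = [1/3 0 0 -5; 0 5/39 -12/13 -27/13; 0 -4/13 -5/13 31/13; 0 0 0 1]
M⁻¹ · (14, -45/13, -93/65)ᵀ = (-1/3, -6/5, 4)ᵀ

p = (-1/3, -6/5, 4)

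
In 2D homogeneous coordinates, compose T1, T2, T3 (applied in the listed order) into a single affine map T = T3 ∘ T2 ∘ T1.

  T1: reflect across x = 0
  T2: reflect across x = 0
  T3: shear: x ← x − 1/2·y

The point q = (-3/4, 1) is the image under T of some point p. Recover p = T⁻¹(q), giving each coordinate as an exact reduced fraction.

T1 = [-1 0 0; 0 1 0; 0 0 1]
T2·T1 = [1 0 0; 0 1 0; 0 0 1]
T3·…·T1 = [1 -1/2 0; 0 1 0; 0 0 1]
det M = 1; M⁻¹ = [1 1/2 0; 0 1 0; 0 0 1]
M⁻¹ · (-3/4, 1)ᵀ = (-1/4, 1)ᵀ

p = (-1/4, 1)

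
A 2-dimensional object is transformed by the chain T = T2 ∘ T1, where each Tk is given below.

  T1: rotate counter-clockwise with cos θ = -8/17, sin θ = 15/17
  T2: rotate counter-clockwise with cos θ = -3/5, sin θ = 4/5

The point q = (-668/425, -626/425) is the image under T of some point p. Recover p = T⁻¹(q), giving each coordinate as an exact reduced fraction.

p = (2, -4/5)

T1 = [-8/17 -15/17 0; 15/17 -8/17 0; 0 0 1]
T2·T1 = [-36/85 77/85 0; -77/85 -36/85 0; 0 0 1]
det M = 1; M⁻¹ = [-36/85 -77/85 0; 77/85 -36/85 0; 0 0 1]
M⁻¹ · (-668/425, -626/425)ᵀ = (2, -4/5)ᵀ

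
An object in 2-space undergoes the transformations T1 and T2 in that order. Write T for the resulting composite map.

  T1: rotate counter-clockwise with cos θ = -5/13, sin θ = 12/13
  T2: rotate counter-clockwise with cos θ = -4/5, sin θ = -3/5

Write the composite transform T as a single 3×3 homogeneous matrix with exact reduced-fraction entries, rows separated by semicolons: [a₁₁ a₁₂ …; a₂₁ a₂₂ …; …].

T1 = [-5/13 -12/13 0; 12/13 -5/13 0; 0 0 1]
T2·T1 = [56/65 33/65 0; -33/65 56/65 0; 0 0 1]

T = [56/65 33/65 0; -33/65 56/65 0; 0 0 1]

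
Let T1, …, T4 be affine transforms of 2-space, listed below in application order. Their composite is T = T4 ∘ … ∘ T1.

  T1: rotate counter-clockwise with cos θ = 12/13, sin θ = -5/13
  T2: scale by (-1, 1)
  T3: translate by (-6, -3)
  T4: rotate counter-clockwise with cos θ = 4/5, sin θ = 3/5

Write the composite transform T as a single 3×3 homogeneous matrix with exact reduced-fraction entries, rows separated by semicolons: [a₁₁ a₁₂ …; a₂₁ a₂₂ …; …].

T1 = [12/13 5/13 0; -5/13 12/13 0; 0 0 1]
T2·T1 = [-12/13 -5/13 0; -5/13 12/13 0; 0 0 1]
T3·…·T1 = [-12/13 -5/13 -6; -5/13 12/13 -3; 0 0 1]
T4·…·T1 = [-33/65 -56/65 -3; -56/65 33/65 -6; 0 0 1]

T = [-33/65 -56/65 -3; -56/65 33/65 -6; 0 0 1]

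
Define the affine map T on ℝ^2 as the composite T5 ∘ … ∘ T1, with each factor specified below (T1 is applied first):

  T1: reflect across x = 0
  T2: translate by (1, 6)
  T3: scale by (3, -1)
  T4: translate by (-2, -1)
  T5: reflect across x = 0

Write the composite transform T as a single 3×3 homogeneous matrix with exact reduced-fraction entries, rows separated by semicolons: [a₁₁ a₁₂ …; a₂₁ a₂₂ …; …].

T1 = [-1 0 0; 0 1 0; 0 0 1]
T2·T1 = [-1 0 1; 0 1 6; 0 0 1]
T3·…·T1 = [-3 0 3; 0 -1 -6; 0 0 1]
T4·…·T1 = [-3 0 1; 0 -1 -7; 0 0 1]
T5·…·T1 = [3 0 -1; 0 -1 -7; 0 0 1]

T = [3 0 -1; 0 -1 -7; 0 0 1]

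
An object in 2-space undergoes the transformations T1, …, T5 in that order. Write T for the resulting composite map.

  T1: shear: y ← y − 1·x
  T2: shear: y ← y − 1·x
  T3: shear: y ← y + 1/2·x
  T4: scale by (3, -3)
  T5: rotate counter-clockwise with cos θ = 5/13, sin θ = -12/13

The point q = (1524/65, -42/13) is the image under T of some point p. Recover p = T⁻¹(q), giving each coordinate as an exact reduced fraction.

T1 = [1 0 0; -1 1 0; 0 0 1]
T2·T1 = [1 0 0; -2 1 0; 0 0 1]
T3·…·T1 = [1 0 0; -3/2 1 0; 0 0 1]
T4·…·T1 = [3 0 0; 9/2 -3 0; 0 0 1]
T5·…·T1 = [69/13 -36/13 0; -27/26 -15/13 0; 0 0 1]
det M = -9; M⁻¹ = [5/39 -4/13 0; -3/26 -23/39 0; 0 0 1]
M⁻¹ · (1524/65, -42/13)ᵀ = (4, -4/5)ᵀ

p = (4, -4/5)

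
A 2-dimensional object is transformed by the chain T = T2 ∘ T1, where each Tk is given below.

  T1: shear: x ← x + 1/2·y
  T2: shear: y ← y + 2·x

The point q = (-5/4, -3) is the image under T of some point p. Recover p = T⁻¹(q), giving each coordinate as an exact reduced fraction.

T1 = [1 1/2 0; 0 1 0; 0 0 1]
T2·T1 = [1 1/2 0; 2 2 0; 0 0 1]
det M = 1; M⁻¹ = [2 -1/2 0; -2 1 0; 0 0 1]
M⁻¹ · (-5/4, -3)ᵀ = (-1, -1/2)ᵀ

p = (-1, -1/2)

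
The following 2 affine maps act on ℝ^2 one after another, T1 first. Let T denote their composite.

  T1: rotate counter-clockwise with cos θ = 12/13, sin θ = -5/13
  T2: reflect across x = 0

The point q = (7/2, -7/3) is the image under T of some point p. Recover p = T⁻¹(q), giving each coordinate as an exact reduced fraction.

p = (-7/3, -7/2)

T1 = [12/13 5/13 0; -5/13 12/13 0; 0 0 1]
T2·T1 = [-12/13 -5/13 0; -5/13 12/13 0; 0 0 1]
det M = -1; M⁻¹ = [-12/13 -5/13 0; -5/13 12/13 0; 0 0 1]
M⁻¹ · (7/2, -7/3)ᵀ = (-7/3, -7/2)ᵀ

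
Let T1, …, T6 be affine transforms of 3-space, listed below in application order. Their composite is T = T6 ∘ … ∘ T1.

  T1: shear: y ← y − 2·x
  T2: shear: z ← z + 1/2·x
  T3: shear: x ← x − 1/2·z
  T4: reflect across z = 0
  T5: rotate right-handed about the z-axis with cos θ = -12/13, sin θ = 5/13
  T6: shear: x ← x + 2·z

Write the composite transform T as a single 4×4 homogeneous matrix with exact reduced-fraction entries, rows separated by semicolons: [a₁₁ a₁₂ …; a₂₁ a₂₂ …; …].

T = [-12/13 -5/13 -20/13 0; 111/52 -12/13 -5/26 0; -1/2 0 -1 0; 0 0 0 1]

T1 = [1 0 0 0; -2 1 0 0; 0 0 1 0; 0 0 0 1]
T2·T1 = [1 0 0 0; -2 1 0 0; 1/2 0 1 0; 0 0 0 1]
T3·…·T1 = [3/4 0 -1/2 0; -2 1 0 0; 1/2 0 1 0; 0 0 0 1]
T4·…·T1 = [3/4 0 -1/2 0; -2 1 0 0; -1/2 0 -1 0; 0 0 0 1]
T5·…·T1 = [1/13 -5/13 6/13 0; 111/52 -12/13 -5/26 0; -1/2 0 -1 0; 0 0 0 1]
T6·…·T1 = [-12/13 -5/13 -20/13 0; 111/52 -12/13 -5/26 0; -1/2 0 -1 0; 0 0 0 1]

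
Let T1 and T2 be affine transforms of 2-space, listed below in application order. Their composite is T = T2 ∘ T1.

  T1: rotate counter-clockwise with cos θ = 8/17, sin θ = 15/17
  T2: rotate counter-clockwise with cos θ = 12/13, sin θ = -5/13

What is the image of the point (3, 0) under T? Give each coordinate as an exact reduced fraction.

T1 rotate counter-clockwise with cos θ = 8/17, sin θ = 15/17: (3, 0) → (24/17, 45/17)
T2 rotate counter-clockwise with cos θ = 12/13, sin θ = -5/13: (24/17, 45/17) → (513/221, 420/221)

T(p) = (513/221, 420/221)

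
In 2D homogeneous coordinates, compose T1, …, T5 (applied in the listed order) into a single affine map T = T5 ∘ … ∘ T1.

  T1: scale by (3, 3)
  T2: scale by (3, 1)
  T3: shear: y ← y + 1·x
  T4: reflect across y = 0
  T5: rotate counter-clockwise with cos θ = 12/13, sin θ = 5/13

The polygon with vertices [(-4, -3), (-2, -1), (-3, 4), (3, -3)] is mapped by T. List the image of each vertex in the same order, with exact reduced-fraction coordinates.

image vertices: (-657/13, 360/13), (-321/13, 162/13), (-399/13, 45/13), (414/13, -81/13)

T1 scale by (3, 3): (-4, -3) → (-12, -9); (-2, -1) → (-6, -3); (-3, 4) → (-9, 12); (3, -3) → (9, -9)
T2 scale by (3, 1): (-12, -9) → (-36, -9); (-6, -3) → (-18, -3); (-9, 12) → (-27, 12); (9, -9) → (27, -9)
T3 shear: y ← y + 1·x: (-36, -9) → (-36, -45); (-18, -3) → (-18, -21); (-27, 12) → (-27, -15); (27, -9) → (27, 18)
T4 reflect across y = 0: (-36, -45) → (-36, 45); (-18, -21) → (-18, 21); (-27, -15) → (-27, 15); (27, 18) → (27, -18)
T5 rotate counter-clockwise with cos θ = 12/13, sin θ = 5/13: (-36, 45) → (-657/13, 360/13); (-18, 21) → (-321/13, 162/13); (-27, 15) → (-399/13, 45/13); (27, -18) → (414/13, -81/13)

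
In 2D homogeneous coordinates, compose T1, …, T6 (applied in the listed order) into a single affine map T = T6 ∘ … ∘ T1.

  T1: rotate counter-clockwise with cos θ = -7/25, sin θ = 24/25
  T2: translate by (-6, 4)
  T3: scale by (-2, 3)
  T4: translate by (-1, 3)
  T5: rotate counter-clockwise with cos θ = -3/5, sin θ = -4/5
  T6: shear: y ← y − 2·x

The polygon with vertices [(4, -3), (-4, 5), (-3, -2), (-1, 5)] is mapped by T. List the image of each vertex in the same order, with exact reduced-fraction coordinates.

image vertices: (2343/125, -7612/125), (-1449/125, 1116/125), (393/125, -1937/125), (-711/125, -1176/125)

T1 rotate counter-clockwise with cos θ = -7/25, sin θ = 24/25: (4, -3) → (44/25, 117/25); (-4, 5) → (-92/25, -131/25); (-3, -2) → (69/25, -58/25); (-1, 5) → (-113/25, -59/25)
T2 translate by (-6, 4): (44/25, 117/25) → (-106/25, 217/25); (-92/25, -131/25) → (-242/25, -31/25); (69/25, -58/25) → (-81/25, 42/25); (-113/25, -59/25) → (-263/25, 41/25)
T3 scale by (-2, 3): (-106/25, 217/25) → (212/25, 651/25); (-242/25, -31/25) → (484/25, -93/25); (-81/25, 42/25) → (162/25, 126/25); (-263/25, 41/25) → (526/25, 123/25)
T4 translate by (-1, 3): (212/25, 651/25) → (187/25, 726/25); (484/25, -93/25) → (459/25, -18/25); (162/25, 126/25) → (137/25, 201/25); (526/25, 123/25) → (501/25, 198/25)
T5 rotate counter-clockwise with cos θ = -3/5, sin θ = -4/5: (187/25, 726/25) → (2343/125, -2926/125); (459/25, -18/25) → (-1449/125, -1782/125); (137/25, 201/25) → (393/125, -1151/125); (501/25, 198/25) → (-711/125, -2598/125)
T6 shear: y ← y − 2·x: (2343/125, -2926/125) → (2343/125, -7612/125); (-1449/125, -1782/125) → (-1449/125, 1116/125); (393/125, -1151/125) → (393/125, -1937/125); (-711/125, -2598/125) → (-711/125, -1176/125)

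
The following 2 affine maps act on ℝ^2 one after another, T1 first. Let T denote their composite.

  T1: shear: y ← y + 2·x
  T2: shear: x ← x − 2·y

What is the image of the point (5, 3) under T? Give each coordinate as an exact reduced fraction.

T(p) = (-21, 13)

T1 shear: y ← y + 2·x: (5, 3) → (5, 13)
T2 shear: x ← x − 2·y: (5, 13) → (-21, 13)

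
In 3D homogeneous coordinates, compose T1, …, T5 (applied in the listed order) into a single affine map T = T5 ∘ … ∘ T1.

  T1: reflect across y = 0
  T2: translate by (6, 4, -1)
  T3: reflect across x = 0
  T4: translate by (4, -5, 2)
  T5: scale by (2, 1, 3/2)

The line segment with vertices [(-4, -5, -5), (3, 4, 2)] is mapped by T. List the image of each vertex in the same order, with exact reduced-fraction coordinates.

image vertices: (4, 4, -6), (-10, -5, 9/2)

T1 reflect across y = 0: (-4, -5, -5) → (-4, 5, -5); (3, 4, 2) → (3, -4, 2)
T2 translate by (6, 4, -1): (-4, 5, -5) → (2, 9, -6); (3, -4, 2) → (9, 0, 1)
T3 reflect across x = 0: (2, 9, -6) → (-2, 9, -6); (9, 0, 1) → (-9, 0, 1)
T4 translate by (4, -5, 2): (-2, 9, -6) → (2, 4, -4); (-9, 0, 1) → (-5, -5, 3)
T5 scale by (2, 1, 3/2): (2, 4, -4) → (4, 4, -6); (-5, -5, 3) → (-10, -5, 9/2)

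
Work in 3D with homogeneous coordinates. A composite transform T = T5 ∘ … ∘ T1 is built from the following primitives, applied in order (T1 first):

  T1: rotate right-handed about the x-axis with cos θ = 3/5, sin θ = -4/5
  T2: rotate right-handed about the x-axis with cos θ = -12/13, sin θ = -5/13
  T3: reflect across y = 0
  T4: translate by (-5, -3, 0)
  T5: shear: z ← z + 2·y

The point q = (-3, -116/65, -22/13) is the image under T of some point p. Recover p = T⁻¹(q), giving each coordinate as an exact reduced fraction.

p = (2, 2, -1)

T1 = [1 0 0 0; 0 3/5 4/5 0; 0 -4/5 3/5 0; 0 0 0 1]
T2·T1 = [1 0 0 0; 0 -56/65 -33/65 0; 0 33/65 -56/65 0; 0 0 0 1]
T3·…·T1 = [1 0 0 0; 0 56/65 33/65 0; 0 33/65 -56/65 0; 0 0 0 1]
T4·…·T1 = [1 0 0 -5; 0 56/65 33/65 -3; 0 33/65 -56/65 0; 0 0 0 1]
T5·…·T1 = [1 0 0 -5; 0 56/65 33/65 -3; 0 29/13 2/13 -6; 0 0 0 1]
det M = -1; M⁻¹ = [1 0 0 5; 0 -2/13 33/65 168/65; 0 29/13 -56/65 99/65; 0 0 0 1]
M⁻¹ · (-3, -116/65, -22/13)ᵀ = (2, 2, -1)ᵀ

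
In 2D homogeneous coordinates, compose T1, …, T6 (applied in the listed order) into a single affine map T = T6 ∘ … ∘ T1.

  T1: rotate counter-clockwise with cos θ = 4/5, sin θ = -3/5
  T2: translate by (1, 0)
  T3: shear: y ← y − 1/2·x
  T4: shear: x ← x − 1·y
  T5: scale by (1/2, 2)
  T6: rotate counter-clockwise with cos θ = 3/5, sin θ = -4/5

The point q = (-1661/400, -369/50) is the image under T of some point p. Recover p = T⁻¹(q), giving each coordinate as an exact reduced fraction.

T1 = [4/5 3/5 0; -3/5 4/5 0; 0 0 1]
T2·T1 = [4/5 3/5 1; -3/5 4/5 0; 0 0 1]
T3·…·T1 = [4/5 3/5 1; -1 1/2 -1/2; 0 0 1]
T4·…·T1 = [9/5 1/10 3/2; -1 1/2 -1/2; 0 0 1]
T5·…·T1 = [9/10 1/20 3/4; -2 1 -1; 0 0 1]
T6·…·T1 = [-53/50 83/100 -7/20; -48/25 14/25 -6/5; 0 0 1]
det M = 1; M⁻¹ = [14/25 -83/100 -4/5; 48/25 -53/50 -3/5; 0 0 1]
M⁻¹ · (-1661/400, -369/50)ᵀ = (3, -3/4)ᵀ

p = (3, -3/4)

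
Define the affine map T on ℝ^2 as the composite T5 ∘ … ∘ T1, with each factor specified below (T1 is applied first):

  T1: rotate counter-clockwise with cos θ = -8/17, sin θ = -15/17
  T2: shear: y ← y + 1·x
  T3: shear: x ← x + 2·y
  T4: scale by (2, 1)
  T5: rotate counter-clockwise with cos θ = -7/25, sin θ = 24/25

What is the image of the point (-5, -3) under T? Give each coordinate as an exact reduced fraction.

T1 rotate counter-clockwise with cos θ = -8/17, sin θ = -15/17: (-5, -3) → (-5/17, 99/17)
T2 shear: y ← y + 1·x: (-5/17, 99/17) → (-5/17, 94/17)
T3 shear: x ← x + 2·y: (-5/17, 94/17) → (183/17, 94/17)
T4 scale by (2, 1): (183/17, 94/17) → (366/17, 94/17)
T5 rotate counter-clockwise with cos θ = -7/25, sin θ = 24/25: (366/17, 94/17) → (-4818/425, 478/25)

T(p) = (-4818/425, 478/25)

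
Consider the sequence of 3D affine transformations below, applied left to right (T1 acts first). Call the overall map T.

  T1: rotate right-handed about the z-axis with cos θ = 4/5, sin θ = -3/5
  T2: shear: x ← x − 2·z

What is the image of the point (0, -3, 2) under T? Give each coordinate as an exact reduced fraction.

T1 rotate right-handed about the z-axis with cos θ = 4/5, sin θ = -3/5: (0, -3, 2) → (-9/5, -12/5, 2)
T2 shear: x ← x − 2·z: (-9/5, -12/5, 2) → (-29/5, -12/5, 2)

T(p) = (-29/5, -12/5, 2)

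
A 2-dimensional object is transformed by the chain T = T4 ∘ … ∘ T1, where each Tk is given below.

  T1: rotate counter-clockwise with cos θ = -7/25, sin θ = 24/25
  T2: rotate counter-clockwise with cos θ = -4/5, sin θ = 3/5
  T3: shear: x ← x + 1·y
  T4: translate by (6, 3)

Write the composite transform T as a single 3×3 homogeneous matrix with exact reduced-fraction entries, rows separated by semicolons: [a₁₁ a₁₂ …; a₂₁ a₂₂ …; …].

T = [-161/125 73/125 6; -117/125 -44/125 3; 0 0 1]

T1 = [-7/25 -24/25 0; 24/25 -7/25 0; 0 0 1]
T2·T1 = [-44/125 117/125 0; -117/125 -44/125 0; 0 0 1]
T3·…·T1 = [-161/125 73/125 0; -117/125 -44/125 0; 0 0 1]
T4·…·T1 = [-161/125 73/125 6; -117/125 -44/125 3; 0 0 1]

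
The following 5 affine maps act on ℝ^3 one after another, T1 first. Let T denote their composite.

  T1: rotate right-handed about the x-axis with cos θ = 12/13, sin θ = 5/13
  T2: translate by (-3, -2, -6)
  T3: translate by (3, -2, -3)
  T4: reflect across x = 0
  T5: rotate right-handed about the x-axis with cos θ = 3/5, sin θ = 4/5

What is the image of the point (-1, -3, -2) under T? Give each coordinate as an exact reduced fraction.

T1 rotate right-handed about the x-axis with cos θ = 12/13, sin θ = 5/13: (-1, -3, -2) → (-1, -2, -3)
T2 translate by (-3, -2, -6): (-1, -2, -3) → (-4, -4, -9)
T3 translate by (3, -2, -3): (-4, -4, -9) → (-1, -6, -12)
T4 reflect across x = 0: (-1, -6, -12) → (1, -6, -12)
T5 rotate right-handed about the x-axis with cos θ = 3/5, sin θ = 4/5: (1, -6, -12) → (1, 6, -12)

T(p) = (1, 6, -12)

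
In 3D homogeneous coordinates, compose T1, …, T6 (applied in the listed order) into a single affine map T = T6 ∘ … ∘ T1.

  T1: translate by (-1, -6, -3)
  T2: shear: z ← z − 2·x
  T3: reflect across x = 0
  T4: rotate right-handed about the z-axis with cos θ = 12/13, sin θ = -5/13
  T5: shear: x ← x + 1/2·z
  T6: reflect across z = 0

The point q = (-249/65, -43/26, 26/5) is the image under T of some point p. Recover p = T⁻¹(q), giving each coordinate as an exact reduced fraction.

T1 = [1 0 0 -1; 0 1 0 -6; 0 0 1 -3; 0 0 0 1]
T2·T1 = [1 0 0 -1; 0 1 0 -6; -2 0 1 -1; 0 0 0 1]
T3·…·T1 = [-1 0 0 1; 0 1 0 -6; -2 0 1 -1; 0 0 0 1]
T4·…·T1 = [-12/13 5/13 0 -18/13; 5/13 12/13 0 -77/13; -2 0 1 -1; 0 0 0 1]
T5·…·T1 = [-25/13 5/13 1/2 -49/26; 5/13 12/13 0 -77/13; -2 0 1 -1; 0 0 0 1]
T6·…·T1 = [-25/13 5/13 1/2 -49/26; 5/13 12/13 0 -77/13; 2 0 -1 1; 0 0 0 1]
det M = 1; M⁻¹ = [-12/13 5/13 -6/13 1; 5/13 12/13 5/26 6; -24/13 10/13 -25/13 3; 0 0 0 1]
M⁻¹ · (-249/65, -43/26, 26/5)ᵀ = (3/2, 4, -6/5)ᵀ

p = (3/2, 4, -6/5)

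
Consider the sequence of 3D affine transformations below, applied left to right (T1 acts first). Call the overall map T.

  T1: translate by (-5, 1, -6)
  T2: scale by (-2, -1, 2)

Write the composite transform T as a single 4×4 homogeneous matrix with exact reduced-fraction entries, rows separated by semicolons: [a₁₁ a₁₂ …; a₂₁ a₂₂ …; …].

T = [-2 0 0 10; 0 -1 0 -1; 0 0 2 -12; 0 0 0 1]

T1 = [1 0 0 -5; 0 1 0 1; 0 0 1 -6; 0 0 0 1]
T2·T1 = [-2 0 0 10; 0 -1 0 -1; 0 0 2 -12; 0 0 0 1]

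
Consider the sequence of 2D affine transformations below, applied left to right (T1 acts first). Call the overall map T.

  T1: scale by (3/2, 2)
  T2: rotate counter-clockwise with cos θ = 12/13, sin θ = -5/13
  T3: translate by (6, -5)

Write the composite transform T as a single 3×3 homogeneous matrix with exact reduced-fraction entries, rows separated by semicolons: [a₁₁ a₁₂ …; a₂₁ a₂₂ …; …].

T = [18/13 10/13 6; -15/26 24/13 -5; 0 0 1]

T1 = [3/2 0 0; 0 2 0; 0 0 1]
T2·T1 = [18/13 10/13 0; -15/26 24/13 0; 0 0 1]
T3·…·T1 = [18/13 10/13 6; -15/26 24/13 -5; 0 0 1]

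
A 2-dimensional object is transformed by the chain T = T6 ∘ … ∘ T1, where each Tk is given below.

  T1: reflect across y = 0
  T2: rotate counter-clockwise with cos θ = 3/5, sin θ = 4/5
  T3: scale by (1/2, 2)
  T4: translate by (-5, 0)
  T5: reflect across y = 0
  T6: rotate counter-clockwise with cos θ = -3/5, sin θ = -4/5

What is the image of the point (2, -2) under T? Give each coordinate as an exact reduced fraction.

T(p) = (-34/25, 188/25)

T1 reflect across y = 0: (2, -2) → (2, 2)
T2 rotate counter-clockwise with cos θ = 3/5, sin θ = 4/5: (2, 2) → (-2/5, 14/5)
T3 scale by (1/2, 2): (-2/5, 14/5) → (-1/5, 28/5)
T4 translate by (-5, 0): (-1/5, 28/5) → (-26/5, 28/5)
T5 reflect across y = 0: (-26/5, 28/5) → (-26/5, -28/5)
T6 rotate counter-clockwise with cos θ = -3/5, sin θ = -4/5: (-26/5, -28/5) → (-34/25, 188/25)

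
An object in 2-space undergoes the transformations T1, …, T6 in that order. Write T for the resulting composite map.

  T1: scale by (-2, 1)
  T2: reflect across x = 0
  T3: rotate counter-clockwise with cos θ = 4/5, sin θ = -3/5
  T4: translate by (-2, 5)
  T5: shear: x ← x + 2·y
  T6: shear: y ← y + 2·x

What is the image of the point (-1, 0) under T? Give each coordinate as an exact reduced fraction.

T1 scale by (-2, 1): (-1, 0) → (2, 0)
T2 reflect across x = 0: (2, 0) → (-2, 0)
T3 rotate counter-clockwise with cos θ = 4/5, sin θ = -3/5: (-2, 0) → (-8/5, 6/5)
T4 translate by (-2, 5): (-8/5, 6/5) → (-18/5, 31/5)
T5 shear: x ← x + 2·y: (-18/5, 31/5) → (44/5, 31/5)
T6 shear: y ← y + 2·x: (44/5, 31/5) → (44/5, 119/5)

T(p) = (44/5, 119/5)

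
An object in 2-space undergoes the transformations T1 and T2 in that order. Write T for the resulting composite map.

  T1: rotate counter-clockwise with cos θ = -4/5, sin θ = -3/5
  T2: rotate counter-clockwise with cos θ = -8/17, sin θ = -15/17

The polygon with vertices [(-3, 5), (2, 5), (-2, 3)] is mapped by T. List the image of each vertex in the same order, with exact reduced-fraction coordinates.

image vertices: (-381/85, -317/85), (-446/85, 103/85), (-226/85, -207/85)

T1 rotate counter-clockwise with cos θ = -4/5, sin θ = -3/5: (-3, 5) → (27/5, -11/5); (2, 5) → (7/5, -26/5); (-2, 3) → (17/5, -6/5)
T2 rotate counter-clockwise with cos θ = -8/17, sin θ = -15/17: (27/5, -11/5) → (-381/85, -317/85); (7/5, -26/5) → (-446/85, 103/85); (17/5, -6/5) → (-226/85, -207/85)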